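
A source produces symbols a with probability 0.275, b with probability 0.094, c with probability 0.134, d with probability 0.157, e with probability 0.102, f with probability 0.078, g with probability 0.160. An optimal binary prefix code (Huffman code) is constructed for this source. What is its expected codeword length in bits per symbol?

Repeatedly combine the two least-probable nodes; the expected code length is the sum of the merged weights.
merge 39/500 + 47/500 → 43/250
merge 51/500 + 67/500 → 59/250
merge 157/1000 + 4/25 → 317/1000
merge 43/250 + 59/250 → 51/125
merge 11/40 + 317/1000 → 74/125
merge 51/125 + 74/125 → 1
L = 43/250 + 59/250 + 317/1000 + 51/125 + 74/125 + 1 = 109/40 = 2.725 bits/symbol.

2.725 bits/symbol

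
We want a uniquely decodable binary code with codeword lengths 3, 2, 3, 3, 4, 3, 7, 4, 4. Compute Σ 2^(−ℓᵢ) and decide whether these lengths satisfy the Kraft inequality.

0.9453125; yes

With common denominator 2^7 = 128: Σ 2^(−ℓᵢ) = 16/128 + 32/128 + 16/128 + 16/128 + 8/128 + 16/128 + 1/128 + 8/128 + 8/128 = 121/128 = 0.9453125.
Kraft's inequality requires Σ ≤ 1; here Σ = 0.9453125 ≤ 1, so such a prefix code exists.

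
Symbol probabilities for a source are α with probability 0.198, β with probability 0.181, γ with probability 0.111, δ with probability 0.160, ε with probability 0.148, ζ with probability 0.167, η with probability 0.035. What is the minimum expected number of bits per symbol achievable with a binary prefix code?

2.767 bits/symbol

Repeatedly combine the two least-probable nodes; the expected code length is the sum of the merged weights.
merge 7/200 + 111/1000 → 73/500
merge 73/500 + 37/250 → 147/500
merge 4/25 + 167/1000 → 327/1000
merge 181/1000 + 99/500 → 379/1000
merge 147/500 + 327/1000 → 621/1000
merge 379/1000 + 621/1000 → 1
L = 73/500 + 147/500 + 327/1000 + 379/1000 + 621/1000 + 1 = 2767/1000 = 2.767 bits/symbol.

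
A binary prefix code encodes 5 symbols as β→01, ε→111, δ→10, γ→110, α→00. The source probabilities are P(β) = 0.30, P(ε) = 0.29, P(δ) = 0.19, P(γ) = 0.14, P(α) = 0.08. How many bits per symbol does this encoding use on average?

2.43 bits/symbol

L̄ = Σ pᵢ·ℓᵢ = 0.30·2 + 0.29·3 + 0.19·2 + 0.14·3 + 0.08·2 = 2.43 bits/symbol.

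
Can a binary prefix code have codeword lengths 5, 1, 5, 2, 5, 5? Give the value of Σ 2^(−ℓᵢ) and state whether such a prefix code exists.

With common denominator 2^5 = 32: Σ 2^(−ℓᵢ) = 1/32 + 16/32 + 1/32 + 8/32 + 1/32 + 1/32 = 28/32 = 0.875.
Kraft's inequality requires Σ ≤ 1; here Σ = 0.875 ≤ 1, so such a prefix code exists.

0.875; yes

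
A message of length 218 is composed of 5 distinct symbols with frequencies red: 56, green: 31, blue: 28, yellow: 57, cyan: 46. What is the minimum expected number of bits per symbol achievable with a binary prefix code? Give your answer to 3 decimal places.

2.271 bits/symbol

Probabilities are the counts divided by 218.
Repeatedly combine the two least-probable nodes; the expected code length is the sum of the merged weights.
merge 14/109 + 31/218 → 59/218
merge 23/109 + 28/109 → 51/109
merge 57/218 + 59/218 → 58/109
merge 51/109 + 58/109 → 1
L = 59/218 + 51/109 + 58/109 + 1 = 495/218 ≈ 2.271 bits/symbol.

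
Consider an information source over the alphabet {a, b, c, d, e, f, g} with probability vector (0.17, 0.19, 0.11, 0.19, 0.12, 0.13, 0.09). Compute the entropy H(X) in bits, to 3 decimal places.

2.758 bits

H = −Σ pᵢ log₂ pᵢ.
−0.17·log₂(0.17) = 0.4346
−0.19·log₂(0.19) = 0.4552
−0.11·log₂(0.11) = 0.3503
−0.19·log₂(0.19) = 0.4552
−0.12·log₂(0.12) = 0.3671
−0.13·log₂(0.13) = 0.3826
−0.09·log₂(0.09) = 0.3127
Sum ≈ 2.7577 → 2.758 bits.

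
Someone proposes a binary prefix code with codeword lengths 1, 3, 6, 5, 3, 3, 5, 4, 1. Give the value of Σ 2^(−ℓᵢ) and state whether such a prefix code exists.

With common denominator 2^6 = 64: Σ 2^(−ℓᵢ) = 32/64 + 8/64 + 1/64 + 2/64 + 8/64 + 8/64 + 2/64 + 4/64 + 32/64 = 97/64 = 1.515625.
Kraft's inequality requires Σ ≤ 1; here Σ = 1.515625 > 1, so no such prefix code exists.

1.515625; no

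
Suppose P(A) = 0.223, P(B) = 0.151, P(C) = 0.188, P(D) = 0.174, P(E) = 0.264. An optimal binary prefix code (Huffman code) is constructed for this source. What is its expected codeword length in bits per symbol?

Repeatedly combine the two least-probable nodes; the expected code length is the sum of the merged weights.
merge 151/1000 + 87/500 → 13/40
merge 47/250 + 223/1000 → 411/1000
merge 33/125 + 13/40 → 589/1000
merge 411/1000 + 589/1000 → 1
L = 13/40 + 411/1000 + 589/1000 + 1 = 93/40 = 2.325 bits/symbol.

2.325 bits/symbol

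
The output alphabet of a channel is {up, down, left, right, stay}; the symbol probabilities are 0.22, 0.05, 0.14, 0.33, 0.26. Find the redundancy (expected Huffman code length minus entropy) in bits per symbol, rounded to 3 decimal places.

Entropy H = −Σ p log₂ p ≈ 2.1269 bits.
Huffman merges: 1/20+7/50→19/100; 19/100+11/50→41/100; 13/50+33/100→59/100; 41/100+59/100→1. L = 219/100 ≈ 2.1900.
L − H = 2.1900 − 2.1269 = 0.063 bits.

0.063 bits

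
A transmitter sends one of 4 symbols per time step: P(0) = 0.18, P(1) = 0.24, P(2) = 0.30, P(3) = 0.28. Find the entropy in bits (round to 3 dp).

H = −Σ pᵢ log₂ pᵢ.
−0.18·log₂(0.18) = 0.4453
−0.24·log₂(0.24) = 0.4941
−0.30·log₂(0.30) = 0.5211
−0.28·log₂(0.28) = 0.5142
Sum ≈ 1.9748 → 1.975 bits.

1.975 bits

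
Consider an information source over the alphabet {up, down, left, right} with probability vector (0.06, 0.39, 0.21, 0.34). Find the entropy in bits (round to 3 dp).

H = −Σ pᵢ log₂ pᵢ.
−0.06·log₂(0.06) = 0.2435
−0.39·log₂(0.39) = 0.5298
−0.21·log₂(0.21) = 0.4728
−0.34·log₂(0.34) = 0.5292
Sum ≈ 1.7753 → 1.775 bits.

1.775 bits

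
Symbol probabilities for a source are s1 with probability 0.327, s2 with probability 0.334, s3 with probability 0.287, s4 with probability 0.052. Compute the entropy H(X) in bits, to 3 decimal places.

H = −Σ pᵢ log₂ pᵢ.
−0.327·log₂(0.327) = 0.5273
−0.334·log₂(0.334) = 0.5284
−0.287·log₂(0.287) = 0.5169
−0.052·log₂(0.052) = 0.2218
Sum ≈ 1.7944 → 1.794 bits.

1.794 bits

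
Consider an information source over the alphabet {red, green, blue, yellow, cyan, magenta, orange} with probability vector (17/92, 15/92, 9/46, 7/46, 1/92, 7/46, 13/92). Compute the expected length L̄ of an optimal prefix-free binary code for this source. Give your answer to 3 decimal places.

Repeatedly combine the two least-probable nodes; the expected code length is the sum of the merged weights.
merge 1/92 + 13/92 → 7/46
merge 7/46 + 7/46 → 7/23
merge 7/46 + 15/92 → 29/92
merge 17/92 + 9/46 → 35/92
merge 7/23 + 29/92 → 57/92
merge 35/92 + 57/92 → 1
L = 7/46 + 7/23 + 29/92 + 35/92 + 57/92 + 1 = 255/92 ≈ 2.772 bits/symbol.

2.772 bits/symbol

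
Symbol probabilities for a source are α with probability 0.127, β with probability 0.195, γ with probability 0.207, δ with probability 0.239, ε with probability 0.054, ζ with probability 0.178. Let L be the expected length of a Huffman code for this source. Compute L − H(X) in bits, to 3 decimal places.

Entropy H = −Σ p log₂ p ≈ 2.4725 bits.
Huffman merges: 27/500+127/1000→181/1000; 89/500+181/1000→359/1000; 39/200+207/1000→201/500; 239/1000+359/1000→299/500; 201/500+299/500→1. L = 127/50 ≈ 2.5400.
L − H = 2.5400 − 2.4725 = 0.068 bits.

0.068 bits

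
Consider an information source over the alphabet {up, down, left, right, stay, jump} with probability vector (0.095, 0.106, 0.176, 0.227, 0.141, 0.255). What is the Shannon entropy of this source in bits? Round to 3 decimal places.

2.494 bits

H = −Σ pᵢ log₂ pᵢ.
−0.095·log₂(0.095) = 0.3226
−0.106·log₂(0.106) = 0.3432
−0.176·log₂(0.176) = 0.4411
−0.227·log₂(0.227) = 0.4856
−0.141·log₂(0.141) = 0.3985
−0.255·log₂(0.255) = 0.5027
Sum ≈ 2.4938 → 2.494 bits.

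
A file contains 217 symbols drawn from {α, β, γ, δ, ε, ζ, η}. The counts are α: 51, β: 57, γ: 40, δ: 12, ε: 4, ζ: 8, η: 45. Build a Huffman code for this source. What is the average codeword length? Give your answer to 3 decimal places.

2.461 bits/symbol

Probabilities are the counts divided by 217.
Repeatedly combine the two least-probable nodes; the expected code length is the sum of the merged weights.
merge 4/217 + 8/217 → 12/217
merge 12/217 + 12/217 → 24/217
merge 24/217 + 40/217 → 64/217
merge 45/217 + 51/217 → 96/217
merge 57/217 + 64/217 → 121/217
merge 96/217 + 121/217 → 1
L = 12/217 + 24/217 + 64/217 + 96/217 + 121/217 + 1 = 534/217 ≈ 2.461 bits/symbol.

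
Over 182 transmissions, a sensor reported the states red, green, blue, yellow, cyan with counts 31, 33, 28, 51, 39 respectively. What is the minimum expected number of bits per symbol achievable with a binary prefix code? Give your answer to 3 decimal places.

2.324 bits/symbol

Probabilities are the counts divided by 182.
Repeatedly combine the two least-probable nodes; the expected code length is the sum of the merged weights.
merge 2/13 + 31/182 → 59/182
merge 33/182 + 3/14 → 36/91
merge 51/182 + 59/182 → 55/91
merge 36/91 + 55/91 → 1
L = 59/182 + 36/91 + 55/91 + 1 = 423/182 ≈ 2.324 bits/symbol.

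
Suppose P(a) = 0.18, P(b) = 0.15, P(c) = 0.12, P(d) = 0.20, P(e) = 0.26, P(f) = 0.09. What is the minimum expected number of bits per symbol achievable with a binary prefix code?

2.54 bits/symbol

Repeatedly combine the two least-probable nodes; the expected code length is the sum of the merged weights.
merge 9/100 + 3/25 → 21/100
merge 3/20 + 9/50 → 33/100
merge 1/5 + 21/100 → 41/100
merge 13/50 + 33/100 → 59/100
merge 41/100 + 59/100 → 1
L = 21/100 + 33/100 + 41/100 + 59/100 + 1 = 127/50 = 2.54 bits/symbol.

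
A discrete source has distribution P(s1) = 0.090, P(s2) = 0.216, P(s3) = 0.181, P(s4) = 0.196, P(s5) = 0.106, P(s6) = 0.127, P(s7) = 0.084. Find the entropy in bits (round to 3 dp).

H = −Σ pᵢ log₂ pᵢ.
−0.090·log₂(0.090) = 0.3127
−0.216·log₂(0.216) = 0.4776
−0.181·log₂(0.181) = 0.4463
−0.196·log₂(0.196) = 0.4608
−0.106·log₂(0.106) = 0.3432
−0.127·log₂(0.127) = 0.3781
−0.084·log₂(0.084) = 0.3002
Sum ≈ 2.7188 → 2.719 bits.

2.719 bits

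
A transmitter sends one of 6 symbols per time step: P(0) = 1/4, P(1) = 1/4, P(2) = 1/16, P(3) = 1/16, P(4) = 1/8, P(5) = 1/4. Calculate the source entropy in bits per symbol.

Each probability is a power of 1/2, so log₂(1/p) is an integer.
H = Σ p·log₂(1/p) = 1/4·2 + 1/4·2 + 1/16·4 + 1/16·4 + 1/8·3 + 1/4·2 = 2.375 bits.

2.375 bits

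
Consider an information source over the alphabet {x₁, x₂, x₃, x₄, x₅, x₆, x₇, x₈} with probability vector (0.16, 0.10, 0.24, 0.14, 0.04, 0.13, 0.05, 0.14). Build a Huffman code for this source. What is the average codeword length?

2.85 bits/symbol

Repeatedly combine the two least-probable nodes; the expected code length is the sum of the merged weights.
merge 1/25 + 1/20 → 9/100
merge 9/100 + 1/10 → 19/100
merge 13/100 + 7/50 → 27/100
merge 7/50 + 4/25 → 3/10
merge 19/100 + 6/25 → 43/100
merge 27/100 + 3/10 → 57/100
merge 43/100 + 57/100 → 1
L = 9/100 + 19/100 + 27/100 + 3/10 + 43/100 + 57/100 + 1 = 57/20 = 2.85 bits/symbol.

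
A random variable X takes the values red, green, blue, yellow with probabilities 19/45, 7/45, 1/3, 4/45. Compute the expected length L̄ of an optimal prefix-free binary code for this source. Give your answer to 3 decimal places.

Repeatedly combine the two least-probable nodes; the expected code length is the sum of the merged weights.
merge 4/45 + 7/45 → 11/45
merge 11/45 + 1/3 → 26/45
merge 19/45 + 26/45 → 1
L = 11/45 + 26/45 + 1 = 82/45 ≈ 1.822 bits/symbol.

1.822 bits/symbol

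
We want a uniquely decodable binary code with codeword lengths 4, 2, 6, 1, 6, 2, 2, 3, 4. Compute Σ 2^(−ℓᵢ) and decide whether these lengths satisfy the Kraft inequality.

1.53125; no

With common denominator 2^6 = 64: Σ 2^(−ℓᵢ) = 4/64 + 16/64 + 1/64 + 32/64 + 1/64 + 16/64 + 16/64 + 8/64 + 4/64 = 98/64 = 1.53125.
Kraft's inequality requires Σ ≤ 1; here Σ = 1.53125 > 1, so no such prefix code exists.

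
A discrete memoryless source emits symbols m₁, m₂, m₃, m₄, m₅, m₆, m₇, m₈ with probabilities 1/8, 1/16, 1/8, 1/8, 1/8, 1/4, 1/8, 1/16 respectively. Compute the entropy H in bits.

2.875 bits

Each probability is a power of 1/2, so log₂(1/p) is an integer.
H = Σ p·log₂(1/p) = 1/8·3 + 1/16·4 + 1/8·3 + 1/8·3 + 1/8·3 + 1/4·2 + 1/8·3 + 1/16·4 = 2.875 bits.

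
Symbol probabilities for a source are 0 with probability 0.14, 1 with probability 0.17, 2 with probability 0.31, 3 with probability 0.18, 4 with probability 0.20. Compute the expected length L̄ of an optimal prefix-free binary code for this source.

Repeatedly combine the two least-probable nodes; the expected code length is the sum of the merged weights.
merge 7/50 + 17/100 → 31/100
merge 9/50 + 1/5 → 19/50
merge 31/100 + 31/100 → 31/50
merge 19/50 + 31/50 → 1
L = 31/100 + 19/50 + 31/50 + 1 = 231/100 = 2.31 bits/symbol.

2.31 bits/symbol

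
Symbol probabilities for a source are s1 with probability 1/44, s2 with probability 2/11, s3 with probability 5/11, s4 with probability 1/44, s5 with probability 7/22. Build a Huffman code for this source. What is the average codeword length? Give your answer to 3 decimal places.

Repeatedly combine the two least-probable nodes; the expected code length is the sum of the merged weights.
merge 1/44 + 1/44 → 1/22
merge 1/22 + 2/11 → 5/22
merge 5/22 + 7/22 → 6/11
merge 5/11 + 6/11 → 1
L = 1/22 + 5/22 + 6/11 + 1 = 20/11 ≈ 1.818 bits/symbol.

1.818 bits/symbol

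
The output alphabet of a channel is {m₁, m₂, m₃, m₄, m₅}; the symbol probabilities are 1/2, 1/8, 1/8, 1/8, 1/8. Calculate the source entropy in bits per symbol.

2 bits

Each probability is a power of 1/2, so log₂(1/p) is an integer.
H = Σ p·log₂(1/p) = 1/2·1 + 1/8·3 + 1/8·3 + 1/8·3 + 1/8·3 = 2 bits.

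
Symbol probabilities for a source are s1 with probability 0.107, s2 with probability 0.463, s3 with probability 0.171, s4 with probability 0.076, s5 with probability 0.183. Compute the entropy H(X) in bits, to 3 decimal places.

H = −Σ pᵢ log₂ pᵢ.
−0.107·log₂(0.107) = 0.3450
−0.463·log₂(0.463) = 0.5144
−0.171·log₂(0.171) = 0.4357
−0.076·log₂(0.076) = 0.2826
−0.183·log₂(0.183) = 0.4484
Sum ≈ 2.0260 → 2.026 bits.

2.026 bits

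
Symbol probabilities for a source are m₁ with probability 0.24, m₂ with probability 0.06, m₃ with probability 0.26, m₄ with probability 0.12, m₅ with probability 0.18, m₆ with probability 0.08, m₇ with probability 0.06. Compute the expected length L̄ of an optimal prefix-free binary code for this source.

2.62 bits/symbol

Repeatedly combine the two least-probable nodes; the expected code length is the sum of the merged weights.
merge 3/50 + 3/50 → 3/25
merge 2/25 + 3/25 → 1/5
merge 3/25 + 9/50 → 3/10
merge 1/5 + 6/25 → 11/25
merge 13/50 + 3/10 → 14/25
merge 11/25 + 14/25 → 1
L = 3/25 + 1/5 + 3/10 + 11/25 + 14/25 + 1 = 131/50 = 2.62 bits/symbol.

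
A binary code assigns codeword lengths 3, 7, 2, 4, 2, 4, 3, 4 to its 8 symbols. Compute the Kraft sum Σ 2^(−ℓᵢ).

With common denominator 2^7 = 128: Σ 2^(−ℓᵢ) = 16/128 + 1/128 + 32/128 + 8/128 + 32/128 + 8/128 + 16/128 + 8/128 = 121/128 = 0.9453125.

0.9453125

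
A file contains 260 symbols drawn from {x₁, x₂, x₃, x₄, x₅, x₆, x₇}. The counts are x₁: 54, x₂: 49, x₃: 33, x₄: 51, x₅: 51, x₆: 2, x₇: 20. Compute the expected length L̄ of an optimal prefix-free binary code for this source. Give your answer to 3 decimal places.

2.681 bits/symbol

Probabilities are the counts divided by 260.
Repeatedly combine the two least-probable nodes; the expected code length is the sum of the merged weights.
merge 1/130 + 1/13 → 11/130
merge 11/130 + 33/260 → 11/52
merge 49/260 + 51/260 → 5/13
merge 51/260 + 27/130 → 21/52
merge 11/52 + 5/13 → 31/52
merge 21/52 + 31/52 → 1
L = 11/130 + 11/52 + 5/13 + 21/52 + 31/52 + 1 = 697/260 ≈ 2.681 bits/symbol.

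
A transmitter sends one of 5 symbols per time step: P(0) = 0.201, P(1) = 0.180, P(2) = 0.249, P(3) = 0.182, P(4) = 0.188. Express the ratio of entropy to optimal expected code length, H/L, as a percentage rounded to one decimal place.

97.8%

Entropy H = −Σ p log₂ p ≈ 2.3107 bits.
Huffman merges: 9/50+91/500→181/500; 47/250+201/1000→389/1000; 249/1000+181/500→611/1000; 389/1000+611/1000→1. L = 1181/500 ≈ 2.3620.
Efficiency = H/L = 2.3107/2.3620 = 97.8%.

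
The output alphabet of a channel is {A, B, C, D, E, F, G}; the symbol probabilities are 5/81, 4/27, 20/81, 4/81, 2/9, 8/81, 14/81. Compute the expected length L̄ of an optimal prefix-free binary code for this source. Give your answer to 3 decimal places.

2.642 bits/symbol

Repeatedly combine the two least-probable nodes; the expected code length is the sum of the merged weights.
merge 4/81 + 5/81 → 1/9
merge 8/81 + 1/9 → 17/81
merge 4/27 + 14/81 → 26/81
merge 17/81 + 2/9 → 35/81
merge 20/81 + 26/81 → 46/81
merge 35/81 + 46/81 → 1
L = 1/9 + 17/81 + 26/81 + 35/81 + 46/81 + 1 = 214/81 ≈ 2.642 bits/symbol.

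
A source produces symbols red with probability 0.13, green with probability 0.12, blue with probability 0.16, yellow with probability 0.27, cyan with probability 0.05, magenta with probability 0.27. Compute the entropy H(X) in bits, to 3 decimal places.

2.409 bits

H = −Σ pᵢ log₂ pᵢ.
−0.13·log₂(0.13) = 0.3826
−0.12·log₂(0.12) = 0.3671
−0.16·log₂(0.16) = 0.4230
−0.27·log₂(0.27) = 0.5100
−0.05·log₂(0.05) = 0.2161
−0.27·log₂(0.27) = 0.5100
Sum ≈ 2.4089 → 2.409 bits.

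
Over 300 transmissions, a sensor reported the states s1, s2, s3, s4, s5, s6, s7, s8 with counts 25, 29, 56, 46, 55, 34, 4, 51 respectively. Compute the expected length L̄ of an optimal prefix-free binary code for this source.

2.91 bits/symbol

Probabilities are the counts divided by 300.
Repeatedly combine the two least-probable nodes; the expected code length is the sum of the merged weights.
merge 1/75 + 1/12 → 29/300
merge 29/300 + 29/300 → 29/150
merge 17/150 + 23/150 → 4/15
merge 17/100 + 11/60 → 53/150
merge 14/75 + 29/150 → 19/50
merge 4/15 + 53/150 → 31/50
merge 19/50 + 31/50 → 1
L = 29/300 + 29/150 + 4/15 + 53/150 + 19/50 + 31/50 + 1 = 291/100 = 2.91 bits/symbol.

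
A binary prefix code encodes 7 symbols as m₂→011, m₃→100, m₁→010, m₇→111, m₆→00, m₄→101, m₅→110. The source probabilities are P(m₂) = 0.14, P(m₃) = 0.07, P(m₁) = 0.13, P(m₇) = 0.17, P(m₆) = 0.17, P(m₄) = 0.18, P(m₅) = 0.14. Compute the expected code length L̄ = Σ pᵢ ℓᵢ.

L̄ = Σ pᵢ·ℓᵢ = 0.14·3 + 0.07·3 + 0.13·3 + 0.17·3 + 0.17·2 + 0.18·3 + 0.14·3 = 2.83 bits/symbol.

2.83 bits/symbol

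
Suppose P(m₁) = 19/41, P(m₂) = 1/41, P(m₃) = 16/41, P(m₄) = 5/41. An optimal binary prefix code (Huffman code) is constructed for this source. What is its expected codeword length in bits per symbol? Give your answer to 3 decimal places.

Repeatedly combine the two least-probable nodes; the expected code length is the sum of the merged weights.
merge 1/41 + 5/41 → 6/41
merge 6/41 + 16/41 → 22/41
merge 19/41 + 22/41 → 1
L = 6/41 + 22/41 + 1 = 69/41 ≈ 1.683 bits/symbol.

1.683 bits/symbol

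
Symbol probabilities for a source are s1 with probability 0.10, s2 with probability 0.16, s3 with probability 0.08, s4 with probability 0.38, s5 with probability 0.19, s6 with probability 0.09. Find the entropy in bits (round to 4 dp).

H = −Σ pᵢ log₂ pᵢ.
−0.10·log₂(0.10) = 0.3322
−0.16·log₂(0.16) = 0.4230
−0.08·log₂(0.08) = 0.2915
−0.38·log₂(0.38) = 0.5305
−0.19·log₂(0.19) = 0.4552
−0.09·log₂(0.09) = 0.3127
Sum ≈ 2.3451 → 2.3451 bits.

2.3451 bits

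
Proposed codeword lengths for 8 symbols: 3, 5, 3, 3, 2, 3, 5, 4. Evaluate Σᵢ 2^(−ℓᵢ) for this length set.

0.875

With common denominator 2^5 = 32: Σ 2^(−ℓᵢ) = 4/32 + 1/32 + 4/32 + 4/32 + 8/32 + 4/32 + 1/32 + 2/32 = 28/32 = 0.875.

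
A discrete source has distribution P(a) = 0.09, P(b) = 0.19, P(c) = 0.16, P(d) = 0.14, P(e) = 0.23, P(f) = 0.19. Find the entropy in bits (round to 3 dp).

2.531 bits

H = −Σ pᵢ log₂ pᵢ.
−0.09·log₂(0.09) = 0.3127
−0.19·log₂(0.19) = 0.4552
−0.16·log₂(0.16) = 0.4230
−0.14·log₂(0.14) = 0.3971
−0.23·log₂(0.23) = 0.4877
−0.19·log₂(0.19) = 0.4552
Sum ≈ 2.5309 → 2.531 bits.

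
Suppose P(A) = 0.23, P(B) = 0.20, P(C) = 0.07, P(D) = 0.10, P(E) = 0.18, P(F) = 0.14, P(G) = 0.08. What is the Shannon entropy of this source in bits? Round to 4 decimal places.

H = −Σ pᵢ log₂ pᵢ.
−0.23·log₂(0.23) = 0.4877
−0.20·log₂(0.20) = 0.4644
−0.07·log₂(0.07) = 0.2686
−0.10·log₂(0.10) = 0.3322
−0.18·log₂(0.18) = 0.4453
−0.14·log₂(0.14) = 0.3971
−0.08·log₂(0.08) = 0.2915
Sum ≈ 2.6867 → 2.6867 bits.

2.6867 bits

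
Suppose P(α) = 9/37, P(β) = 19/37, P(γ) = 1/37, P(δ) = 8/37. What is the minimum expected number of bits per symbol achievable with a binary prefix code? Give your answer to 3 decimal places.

1.730 bits/symbol

Repeatedly combine the two least-probable nodes; the expected code length is the sum of the merged weights.
merge 1/37 + 8/37 → 9/37
merge 9/37 + 9/37 → 18/37
merge 18/37 + 19/37 → 1
L = 9/37 + 18/37 + 1 = 64/37 ≈ 1.730 bits/symbol.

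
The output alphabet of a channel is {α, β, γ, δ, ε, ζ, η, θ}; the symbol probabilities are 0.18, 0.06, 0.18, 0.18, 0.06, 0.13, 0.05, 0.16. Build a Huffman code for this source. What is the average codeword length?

Repeatedly combine the two least-probable nodes; the expected code length is the sum of the merged weights.
merge 1/20 + 3/50 → 11/100
merge 3/50 + 11/100 → 17/100
merge 13/100 + 4/25 → 29/100
merge 17/100 + 9/50 → 7/20
merge 9/50 + 9/50 → 9/25
merge 29/100 + 7/20 → 16/25
merge 9/25 + 16/25 → 1
L = 11/100 + 17/100 + 29/100 + 7/20 + 9/25 + 16/25 + 1 = 73/25 = 2.92 bits/symbol.

2.92 bits/symbol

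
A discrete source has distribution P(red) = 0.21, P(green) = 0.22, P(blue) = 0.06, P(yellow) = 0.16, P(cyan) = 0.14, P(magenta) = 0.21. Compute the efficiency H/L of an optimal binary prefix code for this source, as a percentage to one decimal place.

97.3%

Entropy H = −Σ p log₂ p ≈ 2.4899 bits.
Huffman merges: 3/50+7/50→1/5; 4/25+1/5→9/25; 21/100+21/100→21/50; 11/50+9/25→29/50; 21/50+29/50→1. L = 64/25 ≈ 2.5600.
Efficiency = H/L = 2.4899/2.5600 = 97.3%.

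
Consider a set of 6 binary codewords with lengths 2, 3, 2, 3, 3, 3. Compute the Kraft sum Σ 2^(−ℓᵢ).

With common denominator 2^3 = 8: Σ 2^(−ℓᵢ) = 2/8 + 1/8 + 2/8 + 1/8 + 1/8 + 1/8 = 8/8 = 1.

1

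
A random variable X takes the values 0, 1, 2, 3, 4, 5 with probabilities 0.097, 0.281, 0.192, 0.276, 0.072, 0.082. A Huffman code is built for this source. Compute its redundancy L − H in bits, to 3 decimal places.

Entropy H = −Σ p log₂ p ≈ 2.3800 bits.
Huffman merges: 9/125+41/500→77/500; 97/1000+77/500→251/1000; 24/125+251/1000→443/1000; 69/250+281/1000→557/1000; 443/1000+557/1000→1. L = 481/200 ≈ 2.4050.
L − H = 2.4050 − 2.3800 = 0.025 bits.

0.025 bits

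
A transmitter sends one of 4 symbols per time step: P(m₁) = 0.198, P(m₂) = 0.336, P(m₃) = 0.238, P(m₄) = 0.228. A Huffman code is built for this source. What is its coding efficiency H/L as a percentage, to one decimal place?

Entropy H = −Σ p log₂ p ≈ 1.9705 bits.
Huffman merges: 99/500+57/250→213/500; 119/500+42/125→287/500; 213/500+287/500→1. L = 2 ≈ 2.0000.
Efficiency = H/L = 1.9705/2.0000 = 98.5%.

98.5%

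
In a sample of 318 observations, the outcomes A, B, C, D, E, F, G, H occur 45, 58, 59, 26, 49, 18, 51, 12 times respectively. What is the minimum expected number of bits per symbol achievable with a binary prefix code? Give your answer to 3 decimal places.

2.903 bits/symbol

Probabilities are the counts divided by 318.
Repeatedly combine the two least-probable nodes; the expected code length is the sum of the merged weights.
merge 2/53 + 3/53 → 5/53
merge 13/159 + 5/53 → 28/159
merge 15/106 + 49/318 → 47/159
merge 17/106 + 28/159 → 107/318
merge 29/159 + 59/318 → 39/106
merge 47/159 + 107/318 → 67/106
merge 39/106 + 67/106 → 1
L = 5/53 + 28/159 + 47/159 + 107/318 + 39/106 + 67/106 + 1 = 923/318 ≈ 2.903 bits/symbol.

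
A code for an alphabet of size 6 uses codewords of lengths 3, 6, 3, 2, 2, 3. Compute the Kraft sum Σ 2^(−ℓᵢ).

0.890625

With common denominator 2^6 = 64: Σ 2^(−ℓᵢ) = 8/64 + 1/64 + 8/64 + 16/64 + 16/64 + 8/64 = 57/64 = 0.890625.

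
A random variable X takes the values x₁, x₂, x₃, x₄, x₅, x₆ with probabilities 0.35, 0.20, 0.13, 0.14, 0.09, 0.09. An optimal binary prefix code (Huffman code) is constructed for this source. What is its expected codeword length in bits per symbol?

Repeatedly combine the two least-probable nodes; the expected code length is the sum of the merged weights.
merge 9/100 + 9/100 → 9/50
merge 13/100 + 7/50 → 27/100
merge 9/50 + 1/5 → 19/50
merge 27/100 + 7/20 → 31/50
merge 19/50 + 31/50 → 1
L = 9/50 + 27/100 + 19/50 + 31/50 + 1 = 49/20 = 2.45 bits/symbol.

2.45 bits/symbol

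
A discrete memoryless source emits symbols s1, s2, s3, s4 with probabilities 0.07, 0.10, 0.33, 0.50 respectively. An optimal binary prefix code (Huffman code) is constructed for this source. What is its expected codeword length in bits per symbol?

1.67 bits/symbol

Repeatedly combine the two least-probable nodes; the expected code length is the sum of the merged weights.
merge 7/100 + 1/10 → 17/100
merge 17/100 + 33/100 → 1/2
merge 1/2 + 1/2 → 1
L = 17/100 + 1/2 + 1 = 167/100 = 1.67 bits/symbol.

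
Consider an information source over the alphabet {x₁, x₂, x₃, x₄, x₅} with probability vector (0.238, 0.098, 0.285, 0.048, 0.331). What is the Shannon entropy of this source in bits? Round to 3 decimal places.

2.076 bits

H = −Σ pᵢ log₂ pᵢ.
−0.238·log₂(0.238) = 0.4929
−0.098·log₂(0.098) = 0.3284
−0.285·log₂(0.285) = 0.5161
−0.048·log₂(0.048) = 0.2103
−0.331·log₂(0.331) = 0.5280
Sum ≈ 2.0757 → 2.076 bits.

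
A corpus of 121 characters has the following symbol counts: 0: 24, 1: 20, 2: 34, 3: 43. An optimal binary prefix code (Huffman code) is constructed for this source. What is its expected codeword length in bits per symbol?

2 bits/symbol

Probabilities are the counts divided by 121.
Repeatedly combine the two least-probable nodes; the expected code length is the sum of the merged weights.
merge 20/121 + 24/121 → 4/11
merge 34/121 + 43/121 → 7/11
merge 4/11 + 7/11 → 1
L = 4/11 + 7/11 + 1 = 2 bits/symbol.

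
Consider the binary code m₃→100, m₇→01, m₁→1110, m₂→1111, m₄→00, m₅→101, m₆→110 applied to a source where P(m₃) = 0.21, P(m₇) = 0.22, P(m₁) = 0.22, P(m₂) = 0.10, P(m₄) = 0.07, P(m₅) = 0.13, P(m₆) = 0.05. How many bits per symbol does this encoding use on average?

L̄ = Σ pᵢ·ℓᵢ = 0.21·3 + 0.22·2 + 0.22·4 + 0.10·4 + 0.07·2 + 0.13·3 + 0.05·3 = 3.03 bits/symbol.

3.03 bits/symbol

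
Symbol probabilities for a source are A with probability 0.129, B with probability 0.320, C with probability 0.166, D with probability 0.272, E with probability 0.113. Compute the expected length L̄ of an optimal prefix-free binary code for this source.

2.242 bits/symbol

Repeatedly combine the two least-probable nodes; the expected code length is the sum of the merged weights.
merge 113/1000 + 129/1000 → 121/500
merge 83/500 + 121/500 → 51/125
merge 34/125 + 8/25 → 74/125
merge 51/125 + 74/125 → 1
L = 121/500 + 51/125 + 74/125 + 1 = 1121/500 = 2.242 bits/symbol.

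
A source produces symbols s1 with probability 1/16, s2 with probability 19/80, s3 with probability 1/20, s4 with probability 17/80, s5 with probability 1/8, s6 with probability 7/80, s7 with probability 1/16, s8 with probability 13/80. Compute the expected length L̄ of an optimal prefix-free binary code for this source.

Repeatedly combine the two least-probable nodes; the expected code length is the sum of the merged weights.
merge 1/20 + 1/16 → 9/80
merge 1/16 + 7/80 → 3/20
merge 9/80 + 1/8 → 19/80
merge 3/20 + 13/80 → 5/16
merge 17/80 + 19/80 → 9/20
merge 19/80 + 5/16 → 11/20
merge 9/20 + 11/20 → 1
L = 9/80 + 3/20 + 19/80 + 5/16 + 9/20 + 11/20 + 1 = 45/16 = 2.8125 bits/symbol.

2.8125 bits/symbol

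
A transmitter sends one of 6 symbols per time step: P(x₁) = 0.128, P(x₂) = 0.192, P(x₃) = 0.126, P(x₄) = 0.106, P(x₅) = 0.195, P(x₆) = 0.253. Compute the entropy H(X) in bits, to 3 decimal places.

2.518 bits

H = −Σ pᵢ log₂ pᵢ.
−0.128·log₂(0.128) = 0.3796
−0.192·log₂(0.192) = 0.4571
−0.126·log₂(0.126) = 0.3766
−0.106·log₂(0.106) = 0.3432
−0.195·log₂(0.195) = 0.4599
−0.253·log₂(0.253) = 0.5016
Sum ≈ 2.5180 → 2.518 bits.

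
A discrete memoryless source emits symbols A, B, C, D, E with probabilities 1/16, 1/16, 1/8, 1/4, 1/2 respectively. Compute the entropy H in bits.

Each probability is a power of 1/2, so log₂(1/p) is an integer.
H = Σ p·log₂(1/p) = 1/16·4 + 1/16·4 + 1/8·3 + 1/4·2 + 1/2·1 = 1.875 bits.

1.875 bits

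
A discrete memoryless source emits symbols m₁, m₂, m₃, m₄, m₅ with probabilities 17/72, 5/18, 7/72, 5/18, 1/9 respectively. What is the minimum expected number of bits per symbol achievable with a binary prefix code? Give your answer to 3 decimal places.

Repeatedly combine the two least-probable nodes; the expected code length is the sum of the merged weights.
merge 7/72 + 1/9 → 5/24
merge 5/24 + 17/72 → 4/9
merge 5/18 + 5/18 → 5/9
merge 4/9 + 5/9 → 1
L = 5/24 + 4/9 + 5/9 + 1 = 53/24 ≈ 2.208 bits/symbol.

2.208 bits/symbol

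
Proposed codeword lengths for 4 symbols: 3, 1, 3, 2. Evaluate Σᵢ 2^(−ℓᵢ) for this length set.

With common denominator 2^3 = 8: Σ 2^(−ℓᵢ) = 1/8 + 4/8 + 1/8 + 2/8 = 8/8 = 1.

1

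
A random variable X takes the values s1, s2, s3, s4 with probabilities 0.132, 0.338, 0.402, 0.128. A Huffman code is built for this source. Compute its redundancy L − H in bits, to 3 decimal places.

Entropy H = −Σ p log₂ p ≈ 1.8227 bits.
Huffman merges: 16/125+33/250→13/50; 13/50+169/500→299/500; 201/500+299/500→1. L = 929/500 ≈ 1.8580.
L − H = 1.8580 − 1.8227 = 0.035 bits.

0.035 bits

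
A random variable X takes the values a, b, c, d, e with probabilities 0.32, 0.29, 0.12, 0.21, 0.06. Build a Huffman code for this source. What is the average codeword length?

Repeatedly combine the two least-probable nodes; the expected code length is the sum of the merged weights.
merge 3/50 + 3/25 → 9/50
merge 9/50 + 21/100 → 39/100
merge 29/100 + 8/25 → 61/100
merge 39/100 + 61/100 → 1
L = 9/50 + 39/100 + 61/100 + 1 = 109/50 = 2.18 bits/symbol.

2.18 bits/symbol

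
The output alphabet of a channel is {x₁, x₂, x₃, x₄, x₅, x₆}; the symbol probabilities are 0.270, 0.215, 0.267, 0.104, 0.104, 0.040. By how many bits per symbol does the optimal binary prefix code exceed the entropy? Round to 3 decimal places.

Entropy H = −Σ p log₂ p ≈ 2.3604 bits.
Huffman merges: 1/25+13/125→18/125; 13/125+18/125→31/125; 43/200+31/125→463/1000; 267/1000+27/100→537/1000; 463/1000+537/1000→1. L = 299/125 ≈ 2.3920.
L − H = 2.3920 − 2.3604 = 0.032 bits.

0.032 bits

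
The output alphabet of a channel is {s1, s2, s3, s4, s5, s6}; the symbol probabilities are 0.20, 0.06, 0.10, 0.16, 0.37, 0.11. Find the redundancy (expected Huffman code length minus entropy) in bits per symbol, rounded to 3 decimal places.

0.076 bits

Entropy H = −Σ p log₂ p ≈ 2.3441 bits.
Huffman merges: 3/50+1/10→4/25; 11/100+4/25→27/100; 4/25+1/5→9/25; 27/100+9/25→63/100; 37/100+63/100→1. L = 121/50 ≈ 2.4200.
L − H = 2.4200 − 2.3441 = 0.076 bits.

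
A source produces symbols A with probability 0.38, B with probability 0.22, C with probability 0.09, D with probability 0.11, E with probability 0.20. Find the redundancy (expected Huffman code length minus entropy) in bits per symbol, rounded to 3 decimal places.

0.062 bits

Entropy H = −Σ p log₂ p ≈ 2.1384 bits.
Huffman merges: 9/100+11/100→1/5; 1/5+1/5→2/5; 11/50+19/50→3/5; 2/5+3/5→1. L = 11/5 ≈ 2.2000.
L − H = 2.2000 − 2.1384 = 0.062 bits.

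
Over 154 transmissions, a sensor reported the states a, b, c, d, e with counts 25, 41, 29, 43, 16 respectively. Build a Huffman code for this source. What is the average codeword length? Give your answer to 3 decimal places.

Probabilities are the counts divided by 154.
Repeatedly combine the two least-probable nodes; the expected code length is the sum of the merged weights.
merge 8/77 + 25/154 → 41/154
merge 29/154 + 41/154 → 5/11
merge 41/154 + 43/154 → 6/11
merge 5/11 + 6/11 → 1
L = 41/154 + 5/11 + 6/11 + 1 = 349/154 ≈ 2.266 bits/symbol.

2.266 bits/symbol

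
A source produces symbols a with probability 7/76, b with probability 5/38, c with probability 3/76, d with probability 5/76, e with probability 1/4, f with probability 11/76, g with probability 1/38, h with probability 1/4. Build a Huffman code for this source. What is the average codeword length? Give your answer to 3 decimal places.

2.697 bits/symbol

Repeatedly combine the two least-probable nodes; the expected code length is the sum of the merged weights.
merge 1/38 + 3/76 → 5/76
merge 5/76 + 5/76 → 5/38
merge 7/76 + 5/38 → 17/76
merge 5/38 + 11/76 → 21/76
merge 17/76 + 1/4 → 9/19
merge 1/4 + 21/76 → 10/19
merge 9/19 + 10/19 → 1
L = 5/76 + 5/38 + 17/76 + 21/76 + 9/19 + 10/19 + 1 = 205/76 ≈ 2.697 bits/symbol.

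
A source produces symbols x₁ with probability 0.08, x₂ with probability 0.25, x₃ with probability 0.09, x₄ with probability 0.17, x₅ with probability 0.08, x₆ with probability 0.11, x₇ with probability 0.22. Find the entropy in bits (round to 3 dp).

H = −Σ pᵢ log₂ pᵢ.
−0.08·log₂(0.08) = 0.2915
−0.25·log₂(0.25) = 0.5000
−0.09·log₂(0.09) = 0.3127
−0.17·log₂(0.17) = 0.4346
−0.08·log₂(0.08) = 0.2915
−0.11·log₂(0.11) = 0.3503
−0.22·log₂(0.22) = 0.4806
Sum ≈ 2.6611 → 2.661 bits.

2.661 bits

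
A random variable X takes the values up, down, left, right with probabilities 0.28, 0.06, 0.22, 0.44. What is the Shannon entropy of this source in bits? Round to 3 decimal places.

H = −Σ pᵢ log₂ pᵢ.
−0.28·log₂(0.28) = 0.5142
−0.06·log₂(0.06) = 0.2435
−0.22·log₂(0.22) = 0.4806
−0.44·log₂(0.44) = 0.5211
Sum ≈ 1.7595 → 1.759 bits.

1.759 bits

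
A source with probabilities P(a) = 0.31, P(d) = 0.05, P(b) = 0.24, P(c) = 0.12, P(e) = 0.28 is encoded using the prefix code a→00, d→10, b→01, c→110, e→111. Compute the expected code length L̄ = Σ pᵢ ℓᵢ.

L̄ = Σ pᵢ·ℓᵢ = 0.31·2 + 0.05·2 + 0.24·2 + 0.12·3 + 0.28·3 = 2.4 bits/symbol.

2.4 bits/symbol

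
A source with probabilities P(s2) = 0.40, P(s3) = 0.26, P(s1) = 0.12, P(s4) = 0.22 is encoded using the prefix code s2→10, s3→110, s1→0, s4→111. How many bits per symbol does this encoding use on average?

L̄ = Σ pᵢ·ℓᵢ = 0.40·2 + 0.26·3 + 0.12·1 + 0.22·3 = 2.36 bits/symbol.

2.36 bits/symbol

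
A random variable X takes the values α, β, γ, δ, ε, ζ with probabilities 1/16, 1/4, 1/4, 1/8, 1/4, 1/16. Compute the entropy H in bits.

2.375 bits

Each probability is a power of 1/2, so log₂(1/p) is an integer.
H = Σ p·log₂(1/p) = 1/16·4 + 1/4·2 + 1/4·2 + 1/8·3 + 1/4·2 + 1/16·4 = 2.375 bits.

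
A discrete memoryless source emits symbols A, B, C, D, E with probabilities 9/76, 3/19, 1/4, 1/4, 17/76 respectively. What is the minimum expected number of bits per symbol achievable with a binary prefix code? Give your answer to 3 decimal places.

2.276 bits/symbol

Repeatedly combine the two least-probable nodes; the expected code length is the sum of the merged weights.
merge 9/76 + 3/19 → 21/76
merge 17/76 + 1/4 → 9/19
merge 1/4 + 21/76 → 10/19
merge 9/19 + 10/19 → 1
L = 21/76 + 9/19 + 10/19 + 1 = 173/76 ≈ 2.276 bits/symbol.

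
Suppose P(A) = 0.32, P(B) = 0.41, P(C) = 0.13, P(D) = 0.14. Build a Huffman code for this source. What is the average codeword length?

1.86 bits/symbol

Repeatedly combine the two least-probable nodes; the expected code length is the sum of the merged weights.
merge 13/100 + 7/50 → 27/100
merge 27/100 + 8/25 → 59/100
merge 41/100 + 59/100 → 1
L = 27/100 + 59/100 + 1 = 93/50 = 1.86 bits/symbol.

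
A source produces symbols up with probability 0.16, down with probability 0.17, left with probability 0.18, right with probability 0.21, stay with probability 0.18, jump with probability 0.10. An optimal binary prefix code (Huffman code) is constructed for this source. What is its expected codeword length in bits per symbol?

Repeatedly combine the two least-probable nodes; the expected code length is the sum of the merged weights.
merge 1/10 + 4/25 → 13/50
merge 17/100 + 9/50 → 7/20
merge 9/50 + 21/100 → 39/100
merge 13/50 + 7/20 → 61/100
merge 39/100 + 61/100 → 1
L = 13/50 + 7/20 + 39/100 + 61/100 + 1 = 261/100 = 2.61 bits/symbol.

2.61 bits/symbol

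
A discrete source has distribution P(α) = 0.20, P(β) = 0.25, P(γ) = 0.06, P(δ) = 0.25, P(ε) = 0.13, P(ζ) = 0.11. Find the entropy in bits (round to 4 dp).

H = −Σ pᵢ log₂ pᵢ.
−0.20·log₂(0.20) = 0.4644
−0.25·log₂(0.25) = 0.5000
−0.06·log₂(0.06) = 0.2435
−0.25·log₂(0.25) = 0.5000
−0.13·log₂(0.13) = 0.3826
−0.11·log₂(0.11) = 0.3503
Sum ≈ 2.4409 → 2.4409 bits.

2.4409 bits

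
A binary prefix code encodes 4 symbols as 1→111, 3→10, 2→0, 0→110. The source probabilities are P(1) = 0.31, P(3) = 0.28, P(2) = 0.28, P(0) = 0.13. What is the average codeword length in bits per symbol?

2.16 bits/symbol

L̄ = Σ pᵢ·ℓᵢ = 0.31·3 + 0.28·2 + 0.28·1 + 0.13·3 = 2.16 bits/symbol.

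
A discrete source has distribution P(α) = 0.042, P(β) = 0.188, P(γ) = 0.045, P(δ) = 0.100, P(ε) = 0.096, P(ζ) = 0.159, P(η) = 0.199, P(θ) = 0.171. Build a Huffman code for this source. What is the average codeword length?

2.883 bits/symbol

Repeatedly combine the two least-probable nodes; the expected code length is the sum of the merged weights.
merge 21/500 + 9/200 → 87/1000
merge 87/1000 + 12/125 → 183/1000
merge 1/10 + 159/1000 → 259/1000
merge 171/1000 + 183/1000 → 177/500
merge 47/250 + 199/1000 → 387/1000
merge 259/1000 + 177/500 → 613/1000
merge 387/1000 + 613/1000 → 1
L = 87/1000 + 183/1000 + 259/1000 + 177/500 + 387/1000 + 613/1000 + 1 = 2883/1000 = 2.883 bits/symbol.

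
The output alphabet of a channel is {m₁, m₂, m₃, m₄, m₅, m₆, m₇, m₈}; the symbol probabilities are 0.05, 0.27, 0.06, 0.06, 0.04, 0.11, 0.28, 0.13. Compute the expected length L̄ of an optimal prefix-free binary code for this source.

2.66 bits/symbol

Repeatedly combine the two least-probable nodes; the expected code length is the sum of the merged weights.
merge 1/25 + 1/20 → 9/100
merge 3/50 + 3/50 → 3/25
merge 9/100 + 11/100 → 1/5
merge 3/25 + 13/100 → 1/4
merge 1/5 + 1/4 → 9/20
merge 27/100 + 7/25 → 11/20
merge 9/20 + 11/20 → 1
L = 9/100 + 3/25 + 1/5 + 1/4 + 9/20 + 11/20 + 1 = 133/50 = 2.66 bits/symbol.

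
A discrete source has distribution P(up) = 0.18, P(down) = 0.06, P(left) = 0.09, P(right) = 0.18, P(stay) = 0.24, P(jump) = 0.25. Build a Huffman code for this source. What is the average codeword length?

2.48 bits/symbol

Repeatedly combine the two least-probable nodes; the expected code length is the sum of the merged weights.
merge 3/50 + 9/100 → 3/20
merge 3/20 + 9/50 → 33/100
merge 9/50 + 6/25 → 21/50
merge 1/4 + 33/100 → 29/50
merge 21/50 + 29/50 → 1
L = 3/20 + 33/100 + 21/50 + 29/50 + 1 = 62/25 = 2.48 bits/symbol.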